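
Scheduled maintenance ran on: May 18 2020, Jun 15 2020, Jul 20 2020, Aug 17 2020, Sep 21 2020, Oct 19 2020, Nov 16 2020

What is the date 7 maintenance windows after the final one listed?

All dates are Mondays, 28, 35, 28, 35, 28, 28 days apart.
Specifically, the 3rd Monday of each month.
3rd Monday of December 2020: Dec 21 2020.
January 2021 — 3rd Monday is Jan 18 2021.
3rd Monday of February 2021: Feb 15 2021.
3rd Monday of March 2021: Mar 15 2021.
3rd Monday of April 2021: Apr 19 2021.
3rd Monday of May 2021: May 17 2021.
3rd Monday of June 2021: Jun 21 2021.

Jun 21 2021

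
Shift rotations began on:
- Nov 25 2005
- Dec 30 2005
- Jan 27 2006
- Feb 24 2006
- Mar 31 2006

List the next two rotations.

Apr 28 2006, May 26 2006

All Fridays; the gaps (35, 28, 28, 35) vary with month length.
This is the last Friday of each month.
Last Friday of April 2006: Apr 28 2006.
Last Friday of May 2006: May 26 2006.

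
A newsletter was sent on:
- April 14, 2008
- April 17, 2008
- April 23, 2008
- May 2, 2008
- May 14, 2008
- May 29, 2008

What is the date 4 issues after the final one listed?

August 27, 2008

The spacing grows by 3 each time: 3, 6, 9, 12, 15 days.
Next gap: 18 days. May 29, 2008 + 18 days = June 16, 2008.
Next gap: 21 days. June 16, 2008 + 21 days = July 7, 2008.
Next gap: 24 days. July 7, 2008 + 24 days = July 31, 2008.
Next gap: 27 days. July 31, 2008 + 27 days = August 27, 2008.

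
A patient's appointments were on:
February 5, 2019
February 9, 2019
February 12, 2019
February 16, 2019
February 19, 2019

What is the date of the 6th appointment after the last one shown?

March 12, 2019

Every event lands on a Tuesday or Saturday (gaps cycle 4, 3, 4, 3).
So the schedule is: every Tuesday and Saturday.
The following Saturday is February 23, 2019.
Next Tuesday: February 26, 2019.
Next Saturday: March 2, 2019.
The following Tuesday is March 5, 2019.
The following Saturday is March 9, 2019.
The following Tuesday is March 12, 2019.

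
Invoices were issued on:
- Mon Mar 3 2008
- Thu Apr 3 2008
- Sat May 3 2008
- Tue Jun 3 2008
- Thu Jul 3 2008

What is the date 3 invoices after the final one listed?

Fri Oct 3 2008

Each date is the 3rd; the gaps (31, 30, 31, 30) track the month lengths.
The rule is the 3rd of each month.
Next: August 2008 → Sun Aug 3 2008.
September 2008: Wed Sep 3 2008.
Next: October 2008 → Fri Oct 3 2008.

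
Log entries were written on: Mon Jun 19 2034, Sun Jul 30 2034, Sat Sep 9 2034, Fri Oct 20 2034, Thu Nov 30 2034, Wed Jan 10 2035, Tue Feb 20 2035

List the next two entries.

Mon Apr 2 2035, Sun May 13 2035

Gaps between consecutive events: 41, 41, 41, 41, 41, 41 days — a constant 41-day interval.
Tue Feb 20 2035 + 41 days = Mon Apr 2 2035.
Mon Apr 2 2035 + 41 days = Sun May 13 2035.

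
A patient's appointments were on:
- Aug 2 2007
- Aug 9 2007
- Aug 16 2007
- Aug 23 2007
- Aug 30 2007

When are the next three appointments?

Sep 6 2007, Sep 13 2007, Sep 20 2007

The spacing is 7, 7, 7, 7 days — always 7 days.
Aug 30 2007 + 7 days = Sep 6 2007.
Sep 6 2007 + 7 days = Sep 13 2007.
Sep 13 2007 + 7 days = Sep 20 2007.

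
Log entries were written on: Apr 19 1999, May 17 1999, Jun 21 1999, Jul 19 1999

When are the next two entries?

All dates are Mondays, 28, 35, 28 days apart.
Specifically, the 3rd Monday of each month.
August 1999 — 3rd Monday is Aug 16 1999.
September 1999 — 3rd Monday is Sep 20 1999.

Aug 16 1999, Sep 20 1999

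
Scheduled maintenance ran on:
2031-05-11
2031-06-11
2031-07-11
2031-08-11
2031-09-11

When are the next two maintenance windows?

Each date is the 11th; the gaps (31, 30, 31, 31) track the month lengths.
The rule is the 11th of each month.
October 2031: 2031-10-11.
November 2031: 2031-11-11.

2031-10-11, 2031-11-11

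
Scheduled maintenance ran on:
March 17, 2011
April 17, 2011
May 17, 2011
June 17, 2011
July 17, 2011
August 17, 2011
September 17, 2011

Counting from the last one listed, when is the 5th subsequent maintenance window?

February 17, 2012

Gaps: 31, 30, 31, 30, 31, 31 days — not constant. Every event is on the 17th of the month.
Pattern: the 17th of each month.
October 2011: October 17, 2011.
Next: November 2011 → November 17, 2011.
Next: December 2011 → December 17, 2011.
January 2012: January 17, 2012.
February 2012: February 17, 2012.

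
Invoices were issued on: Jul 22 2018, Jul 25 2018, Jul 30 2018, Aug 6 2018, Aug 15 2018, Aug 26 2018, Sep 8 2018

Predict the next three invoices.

Sep 23 2018, Oct 10 2018, Oct 29 2018

Intervals are 3, 5, 7, 9, 11, 13 days — an arithmetic progression with common difference 2.
Next gap: 15 days. Sep 8 2018 + 15 days = Sep 23 2018.
Next gap: 17 days. Sep 23 2018 + 17 days = Oct 10 2018.
Next gap: 19 days. Oct 10 2018 + 19 days = Oct 29 2018.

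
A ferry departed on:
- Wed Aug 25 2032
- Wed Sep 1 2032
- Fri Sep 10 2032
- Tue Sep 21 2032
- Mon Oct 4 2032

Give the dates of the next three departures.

Gaps: 7, 9, 11, 13 days — each gap is 2 larger than the previous one.
Next gap: 15 days. Mon Oct 4 2032 + 15 days = Tue Oct 19 2032.
Next gap: 17 days. Tue Oct 19 2032 + 17 days = Fri Nov 5 2032.
Next gap: 19 days. Fri Nov 5 2032 + 19 days = Wed Nov 24 2032.

Tue Oct 19 2032, Fri Nov 5 2032, Wed Nov 24 2032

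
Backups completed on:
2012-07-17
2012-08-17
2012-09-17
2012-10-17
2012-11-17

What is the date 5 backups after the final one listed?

Each date is the 17th; the gaps (31, 31, 30, 31) track the month lengths.
The rule is the 17th of each month.
Next: December 2012 → 2012-12-17.
January 2013: 2013-01-17.
February 2013: 2013-02-17.
Next: March 2013 → 2013-03-17.
April 2013: 2013-04-17.

2013-04-17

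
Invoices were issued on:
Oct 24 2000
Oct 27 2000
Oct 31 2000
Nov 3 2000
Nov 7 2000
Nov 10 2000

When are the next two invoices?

Nov 14 2000, Nov 17 2000

Every event lands on a Tuesday or Friday (gaps cycle 3, 4, 3, 4, 3).
So the schedule is: every Tuesday and Friday.
The following Tuesday is Nov 14 2000.
Next Friday: Nov 17 2000.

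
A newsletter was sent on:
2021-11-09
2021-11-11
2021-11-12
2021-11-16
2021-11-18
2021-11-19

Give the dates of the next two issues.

The gap pattern 2, 1, 4, 2, 1 repeats every 3 events.
These are the Tuesdays, Thursdays and Fridays of each week.
The following Tuesday is 2021-11-23.
Next Thursday: 2021-11-25.

2021-11-23, 2021-11-25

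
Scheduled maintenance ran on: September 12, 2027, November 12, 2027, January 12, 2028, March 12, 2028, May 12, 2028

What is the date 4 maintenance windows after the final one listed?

January 12, 2029

The day-of-month is always 12 (61, 61, 60, 61 days between events).
So this recurs on the 12th of every 2 months.
July 2028: July 12, 2028.
Next: September 2028 → September 12, 2028.
November 2028: November 12, 2028.
January 2029: January 12, 2029.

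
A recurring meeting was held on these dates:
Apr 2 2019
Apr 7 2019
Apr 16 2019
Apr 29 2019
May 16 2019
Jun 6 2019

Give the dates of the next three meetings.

The spacing grows by 4 each time: 5, 9, 13, 17, 21 days.
Next gap: 25 days. Jun 6 2019 + 25 days = Jul 1 2019.
Next gap: 29 days. Jul 1 2019 + 29 days = Jul 30 2019.
Next gap: 33 days. Jul 30 2019 + 33 days = Sep 1 2019.

Jul 1 2019, Jul 30 2019, Sep 1 2019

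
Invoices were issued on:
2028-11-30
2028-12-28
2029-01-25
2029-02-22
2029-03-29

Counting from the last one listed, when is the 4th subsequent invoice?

2029-07-26

These are Thursdays with 28, 28, 28, 35-day gaps.
Each is the final Thursday of its month — 2028-11-30 is past the 28th, so '4th Thursday' doesn't fit.
April 2029 ends with Thursday 2029-04-26.
May 2029 ends with Thursday 2029-05-31.
June 2029 ends with Thursday 2029-06-28.
Last Thursday of July 2029: 2029-07-26.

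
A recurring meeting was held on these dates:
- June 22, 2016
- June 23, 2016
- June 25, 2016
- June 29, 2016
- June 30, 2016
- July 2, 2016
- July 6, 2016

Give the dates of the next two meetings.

The gap pattern 1, 2, 4, 1, 2, 4 repeats every 3 events.
These are the Wednesdays, Thursdays and Saturdays of each week.
Next Thursday: July 7, 2016.
Next Saturday: July 9, 2016.

July 7, 2016; July 9, 2016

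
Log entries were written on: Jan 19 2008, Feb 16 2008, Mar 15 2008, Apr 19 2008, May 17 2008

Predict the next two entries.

Gaps: 28, 28, 35, 28 days — a mix of 28 and 35. Every date is a Saturday.
Each is the 3rd Saturday of its month.
June 2008 — 3rd Saturday is Jun 21 2008.
3rd Saturday of July 2008: Jul 19 2008.

Jun 21 2008, Jul 19 2008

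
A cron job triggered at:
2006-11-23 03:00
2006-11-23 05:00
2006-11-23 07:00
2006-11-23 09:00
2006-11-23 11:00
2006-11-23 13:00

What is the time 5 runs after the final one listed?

2006-11-23 23:00

The interval is a steady 2 hours (2, 2, 2, 2, 2).
2006-11-23 13:00 + 2 h = 2006-11-23 15:00.
2006-11-23 15:00 + 2 h = 2006-11-23 17:00.
2006-11-23 17:00 + 2 h = 2006-11-23 19:00.
2006-11-23 19:00 + 2 h = 2006-11-23 21:00.
2006-11-23 21:00 + 2 h = 2006-11-23 23:00.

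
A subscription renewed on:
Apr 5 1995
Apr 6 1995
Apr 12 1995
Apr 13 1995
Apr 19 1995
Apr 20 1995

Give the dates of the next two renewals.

Gaps: 1, 6, 1, 6, 1 days — not constant, but cyclic with period 2.
The events fall on every Wednesday and Thursday.
Next Wednesday: Apr 26 1995.
Next Thursday: Apr 27 1995.

Apr 26 1995, Apr 27 1995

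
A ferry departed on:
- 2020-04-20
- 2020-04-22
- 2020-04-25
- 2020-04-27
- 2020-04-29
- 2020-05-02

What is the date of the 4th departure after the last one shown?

Gaps: 2, 3, 2, 2, 3 days — not constant, but cyclic with period 3.
The events fall on every Monday, Wednesday and Saturday.
Next Monday: 2020-05-04.
The following Wednesday is 2020-05-06.
The following Saturday is 2020-05-09.
Next Monday: 2020-05-11.

2020-05-11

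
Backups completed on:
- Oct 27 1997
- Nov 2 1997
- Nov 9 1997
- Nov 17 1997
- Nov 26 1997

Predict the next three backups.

Gaps: 6, 7, 8, 9 days — each gap is 1 larger than the previous one.
Next gap: 10 days. Nov 26 1997 + 10 days = Dec 6 1997.
Next gap: 11 days. Dec 6 1997 + 11 days = Dec 17 1997.
Next gap: 12 days. Dec 17 1997 + 12 days = Dec 29 1997.

Dec 6 1997, Dec 17 1997, Dec 29 1997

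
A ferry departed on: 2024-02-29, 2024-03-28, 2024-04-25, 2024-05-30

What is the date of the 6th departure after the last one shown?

2024-11-28

Every date is a Thursday; gaps 28, 28, 35 days.
Each is the last Thursday of its month (at least one falls on the 29th or later, ruling out '4th Thursday').
Last Thursday of June 2024: 2024-06-27.
Last Thursday of July 2024: 2024-07-25.
Last Thursday of August 2024: 2024-08-29.
Last Thursday of September 2024: 2024-09-26.
October 2024 ends with Thursday 2024-10-31.
Last Thursday of November 2024: 2024-11-28.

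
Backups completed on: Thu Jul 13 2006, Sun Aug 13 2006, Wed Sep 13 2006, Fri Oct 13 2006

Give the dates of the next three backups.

Mon Nov 13 2006, Wed Dec 13 2006, Sat Jan 13 2007

Each date is the 13th; the gaps (31, 31, 30) track the month lengths.
The rule is the 13th of each month.
Next: November 2006 → Mon Nov 13 2006.
December 2006: Wed Dec 13 2006.
Next: January 2007 → Sat Jan 13 2007.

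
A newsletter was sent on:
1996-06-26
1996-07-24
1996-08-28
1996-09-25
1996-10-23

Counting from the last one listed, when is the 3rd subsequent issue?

1997-01-22

Gaps: 28, 35, 28, 28 days — a mix of 28 and 35. Every date is a Wednesday.
Each is the 4th Wednesday of its month.
November 1996 — 4th Wednesday is 1996-11-27.
4th Wednesday of December 1996: 1996-12-25.
January 1997 — 4th Wednesday is 1997-01-22.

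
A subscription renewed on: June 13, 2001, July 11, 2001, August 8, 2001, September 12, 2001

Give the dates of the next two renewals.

October 10, 2001; November 14, 2001

These are Wednesdays at 28- or 35-day spacing (28, 28, 35).
The pattern: 2nd Wednesday of the month.
2nd Wednesday of October 2001: October 10, 2001.
2nd Wednesday of November 2001: November 14, 2001.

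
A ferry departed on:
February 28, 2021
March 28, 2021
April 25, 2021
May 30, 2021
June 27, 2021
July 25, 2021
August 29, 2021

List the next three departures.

Every date is a Sunday; gaps 28, 28, 35, 28, 28, 35 days.
Each is the last Sunday of its month (at least one falls on the 29th or later, ruling out '4th Sunday').
Last Sunday of September 2021: September 26, 2021.
Last Sunday of October 2021: October 31, 2021.
November 2021 ends with Sunday November 28, 2021.

September 26, 2021; October 31, 2021; November 28, 2021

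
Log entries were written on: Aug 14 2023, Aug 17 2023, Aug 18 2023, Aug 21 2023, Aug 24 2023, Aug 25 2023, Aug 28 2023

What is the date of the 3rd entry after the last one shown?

Every event lands on a Monday or Thursday or Friday (gaps cycle 3, 1, 3, 3, 1, 3).
So the schedule is: every Monday, Thursday and Friday.
Next Thursday: Aug 31 2023.
Next Friday: Sep 1 2023.
Next Monday: Sep 4 2023.

Sep 4 2023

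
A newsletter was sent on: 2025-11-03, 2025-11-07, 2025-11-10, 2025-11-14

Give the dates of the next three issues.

2025-11-17, 2025-11-21, 2025-11-24

Every event lands on a Monday or Friday (gaps cycle 4, 3, 4).
So the schedule is: every Monday and Friday.
Next Monday: 2025-11-17.
The following Friday is 2025-11-21.
The following Monday is 2025-11-24.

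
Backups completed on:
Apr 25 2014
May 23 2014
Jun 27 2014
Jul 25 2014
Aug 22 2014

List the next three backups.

Sep 26 2014, Oct 24 2014, Nov 28 2014

Gaps: 28, 35, 28, 28 days — a mix of 28 and 35. Every date is a Friday.
Each is the 4th Friday of its month.
4th Friday of September 2014: Sep 26 2014.
October 2014 — 4th Friday is Oct 24 2014.
November 2014 — 4th Friday is Nov 28 2014.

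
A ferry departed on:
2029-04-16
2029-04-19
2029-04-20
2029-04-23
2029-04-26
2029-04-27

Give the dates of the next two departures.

2029-04-30, 2029-05-03

The gap pattern 3, 1, 3, 3, 1 repeats every 3 events.
These are the Mondays, Thursdays and Fridays of each week.
Next Monday: 2029-04-30.
The following Thursday is 2029-05-03.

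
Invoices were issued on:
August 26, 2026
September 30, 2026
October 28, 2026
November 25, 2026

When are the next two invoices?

Every date is a Wednesday; gaps 35, 28, 28 days.
Each is the last Wednesday of its month (at least one falls on the 29th or later, ruling out '4th Wednesday').
December 2026 ends with Wednesday December 30, 2026.
January 2027 ends with Wednesday January 27, 2027.

December 30, 2026; January 27, 2027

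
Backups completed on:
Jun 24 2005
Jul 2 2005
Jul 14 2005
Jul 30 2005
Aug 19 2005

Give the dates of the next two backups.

Intervals are 8, 12, 16, 20 days — an arithmetic progression with common difference 4.
Next gap: 24 days. Aug 19 2005 + 24 days = Sep 12 2005.
Next gap: 28 days. Sep 12 2005 + 28 days = Oct 10 2005.

Sep 12 2005, Oct 10 2005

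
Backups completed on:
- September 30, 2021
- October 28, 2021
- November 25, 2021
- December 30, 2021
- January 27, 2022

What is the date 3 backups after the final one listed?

These are Thursdays with 28, 28, 35, 28-day gaps.
Each is the final Thursday of its month — September 30, 2021 is past the 28th, so '4th Thursday' doesn't fit.
February 2022 ends with Thursday February 24, 2022.
Last Thursday of March 2022: March 31, 2022.
April 2022 ends with Thursday April 28, 2022.

April 28, 2022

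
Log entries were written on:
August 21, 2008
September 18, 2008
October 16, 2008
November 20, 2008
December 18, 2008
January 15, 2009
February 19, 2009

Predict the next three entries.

All dates are Thursdays, 28, 28, 35, 28, 28, 35 days apart.
Specifically, the 3rd Thursday of each month.
March 2009 — 3rd Thursday is March 19, 2009.
3rd Thursday of April 2009: April 16, 2009.
3rd Thursday of May 2009: May 21, 2009.

March 19, 2009; April 16, 2009; May 21, 2009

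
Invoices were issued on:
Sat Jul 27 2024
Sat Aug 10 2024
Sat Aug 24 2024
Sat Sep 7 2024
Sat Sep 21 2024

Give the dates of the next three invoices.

Gaps between consecutive events: 14, 14, 14, 14 days — a constant 14-day interval.
Sat Sep 21 2024 + 14 days = Sat Oct 5 2024.
Sat Oct 5 2024 + 14 days = Sat Oct 19 2024.
Sat Oct 19 2024 + 14 days = Sat Nov 2 2024.

Sat Oct 5 2024, Sat Oct 19 2024, Sat Nov 2 2024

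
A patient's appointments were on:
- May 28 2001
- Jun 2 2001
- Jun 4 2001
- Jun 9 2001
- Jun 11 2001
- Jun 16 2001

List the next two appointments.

Jun 18 2001, Jun 23 2001

The gap pattern 5, 2, 5, 2, 5 repeats every 2 events.
These are the Mondays and Saturdays of each week.
Next Monday: Jun 18 2001.
Next Saturday: Jun 23 2001.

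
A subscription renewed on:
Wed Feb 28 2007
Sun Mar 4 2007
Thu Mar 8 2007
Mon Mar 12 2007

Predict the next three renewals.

Every event comes 4 days after the last (4, 4, 4).
Mon Mar 12 2007 + 4 days = Fri Mar 16 2007.
Fri Mar 16 2007 + 4 days = Tue Mar 20 2007.
Tue Mar 20 2007 + 4 days = Sat Mar 24 2007.

Fri Mar 16 2007, Tue Mar 20 2007, Sat Mar 24 2007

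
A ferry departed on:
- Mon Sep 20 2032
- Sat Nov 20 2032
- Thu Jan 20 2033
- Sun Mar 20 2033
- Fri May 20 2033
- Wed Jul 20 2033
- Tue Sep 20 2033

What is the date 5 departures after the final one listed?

Each date is the 20th; the gaps (61, 61, 59, 61, 61, 62) track the month lengths.
The rule is the 20th of every 2 months.
Next: November 2033 → Sun Nov 20 2033.
January 2034: Fri Jan 20 2034.
Next: March 2034 → Mon Mar 20 2034.
Next: May 2034 → Sat May 20 2034.
Next: July 2034 → Thu Jul 20 2034.

Thu Jul 20 2034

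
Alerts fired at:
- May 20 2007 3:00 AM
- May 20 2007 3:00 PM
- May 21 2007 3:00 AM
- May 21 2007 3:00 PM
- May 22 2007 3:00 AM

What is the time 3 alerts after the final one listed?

May 23 2007 3:00 PM

Gaps: 12, 12, 12, 12 hours — each event is 12 hours after the previous one.
May 22 2007 3:00 AM + 12 h = May 22 2007 3:00 PM.
May 22 2007 3:00 PM + 12 h = May 23 2007 3:00 AM.
May 23 2007 3:00 AM + 12 h = May 23 2007 3:00 PM.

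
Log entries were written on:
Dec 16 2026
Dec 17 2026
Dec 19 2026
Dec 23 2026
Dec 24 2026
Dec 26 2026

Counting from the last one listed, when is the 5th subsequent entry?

Every event lands on a Wednesday or Thursday or Saturday (gaps cycle 1, 2, 4, 1, 2).
So the schedule is: every Wednesday, Thursday and Saturday.
Next Wednesday: Dec 30 2026.
The following Thursday is Dec 31 2026.
Next Saturday: Jan 2 2027.
Next Wednesday: Jan 6 2027.
Next Thursday: Jan 7 2027.

Jan 7 2027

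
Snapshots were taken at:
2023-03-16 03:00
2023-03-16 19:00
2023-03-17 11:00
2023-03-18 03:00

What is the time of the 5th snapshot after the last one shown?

Spacing: 16, 16, 16 h — constant 16 h.
2023-03-18 03:00 + 16 h = 2023-03-18 19:00.
2023-03-18 19:00 + 16 h = 2023-03-19 11:00.
2023-03-19 11:00 + 16 h = 2023-03-20 03:00.
2023-03-20 03:00 + 16 h = 2023-03-20 19:00.
2023-03-20 19:00 + 16 h = 2023-03-21 11:00.

2023-03-21 11:00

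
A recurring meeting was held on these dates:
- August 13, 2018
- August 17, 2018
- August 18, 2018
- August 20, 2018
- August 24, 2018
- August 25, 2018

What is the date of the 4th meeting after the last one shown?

September 3, 2018

The gap pattern 4, 1, 2, 4, 1 repeats every 3 events.
These are the Mondays, Fridays and Saturdays of each week.
Next Monday: August 27, 2018.
Next Friday: August 31, 2018.
Next Saturday: September 1, 2018.
Next Monday: September 3, 2018.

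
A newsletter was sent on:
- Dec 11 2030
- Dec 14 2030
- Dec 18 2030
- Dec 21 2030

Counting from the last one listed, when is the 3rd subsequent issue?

Jan 1 2031

The gap pattern 3, 4, 3 repeats every 2 events.
These are the Wednesdays and Saturdays of each week.
Next Wednesday: Dec 25 2030.
The following Saturday is Dec 28 2030.
Next Wednesday: Jan 1 2031.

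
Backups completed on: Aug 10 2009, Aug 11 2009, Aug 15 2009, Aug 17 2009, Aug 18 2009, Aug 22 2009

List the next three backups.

Every event lands on a Monday or Tuesday or Saturday (gaps cycle 1, 4, 2, 1, 4).
So the schedule is: every Monday, Tuesday and Saturday.
Next Monday: Aug 24 2009.
Next Tuesday: Aug 25 2009.
The following Saturday is Aug 29 2009.

Aug 24 2009, Aug 25 2009, Aug 29 2009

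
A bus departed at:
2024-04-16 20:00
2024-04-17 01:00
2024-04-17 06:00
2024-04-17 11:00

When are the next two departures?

The interval is a steady 5 hours (5, 5, 5).
2024-04-17 11:00 + 5 h = 2024-04-17 16:00.
2024-04-17 16:00 + 5 h = 2024-04-17 21:00.

2024-04-17 16:00, 2024-04-17 21:00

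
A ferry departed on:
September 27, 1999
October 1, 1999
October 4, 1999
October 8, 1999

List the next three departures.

Every event lands on a Monday or Friday (gaps cycle 4, 3, 4).
So the schedule is: every Monday and Friday.
The following Monday is October 11, 1999.
The following Friday is October 15, 1999.
The following Monday is October 18, 1999.

October 11, 1999; October 15, 1999; October 18, 1999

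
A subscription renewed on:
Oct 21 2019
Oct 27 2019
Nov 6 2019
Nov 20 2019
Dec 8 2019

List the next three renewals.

Dec 30 2019, Jan 25 2020, Feb 24 2020

Gaps: 6, 10, 14, 18 days — each gap is 4 larger than the previous one.
Next gap: 22 days. Dec 8 2019 + 22 days = Dec 30 2019.
Next gap: 26 days. Dec 30 2019 + 26 days = Jan 25 2020.
Next gap: 30 days. Jan 25 2020 + 30 days = Feb 24 2020.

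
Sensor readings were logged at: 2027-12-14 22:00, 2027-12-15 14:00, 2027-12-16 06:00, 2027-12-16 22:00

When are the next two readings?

2027-12-17 14:00, 2027-12-18 06:00

The interval is a steady 16 hours (16, 16, 16).
2027-12-16 22:00 + 16 h = 2027-12-17 14:00.
2027-12-17 14:00 + 16 h = 2027-12-18 06:00.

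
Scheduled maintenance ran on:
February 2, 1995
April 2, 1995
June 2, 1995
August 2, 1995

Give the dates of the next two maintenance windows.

Each date is the 2nd; the gaps (59, 61, 61) track the month lengths.
The rule is the 2nd of every 2 months.
October 1995: October 2, 1995.
December 1995: December 2, 1995.

October 2, 1995; December 2, 1995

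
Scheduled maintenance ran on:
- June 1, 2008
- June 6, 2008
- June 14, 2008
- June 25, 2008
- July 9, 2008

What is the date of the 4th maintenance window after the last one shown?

Gaps: 5, 8, 11, 14 days — each gap is 3 larger than the previous one.
Next gap: 17 days. July 9, 2008 + 17 days = July 26, 2008.
Next gap: 20 days. July 26, 2008 + 20 days = August 15, 2008.
Next gap: 23 days. August 15, 2008 + 23 days = September 7, 2008.
Next gap: 26 days. September 7, 2008 + 26 days = October 3, 2008.

October 3, 2008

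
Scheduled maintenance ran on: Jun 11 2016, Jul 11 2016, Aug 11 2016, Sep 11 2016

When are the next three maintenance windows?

Oct 11 2016, Nov 11 2016, Dec 11 2016

The day-of-month is always 11 (30, 31, 31 days between events).
So this recurs on the 11th of each month.
October 2016: Oct 11 2016.
November 2016: Nov 11 2016.
December 2016: Dec 11 2016.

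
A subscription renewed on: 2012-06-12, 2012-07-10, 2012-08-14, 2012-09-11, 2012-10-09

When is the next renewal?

These are Tuesdays at 28- or 35-day spacing (28, 35, 28, 28).
The pattern: 2nd Tuesday of the month.
November 2012 — 2nd Tuesday is 2012-11-13.

2012-11-13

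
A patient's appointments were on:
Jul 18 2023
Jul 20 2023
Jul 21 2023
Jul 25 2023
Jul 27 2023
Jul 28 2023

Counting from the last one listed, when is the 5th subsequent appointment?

Aug 10 2023

The gap pattern 2, 1, 4, 2, 1 repeats every 3 events.
These are the Tuesdays, Thursdays and Fridays of each week.
Next Tuesday: Aug 1 2023.
The following Thursday is Aug 3 2023.
The following Friday is Aug 4 2023.
The following Tuesday is Aug 8 2023.
The following Thursday is Aug 10 2023.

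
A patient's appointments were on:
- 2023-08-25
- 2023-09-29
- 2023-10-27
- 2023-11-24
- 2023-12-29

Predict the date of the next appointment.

Every date is a Friday; gaps 35, 28, 28, 35 days.
Each is the last Friday of its month (at least one falls on the 29th or later, ruling out '4th Friday').
Last Friday of January 2024: 2024-01-26.

2024-01-26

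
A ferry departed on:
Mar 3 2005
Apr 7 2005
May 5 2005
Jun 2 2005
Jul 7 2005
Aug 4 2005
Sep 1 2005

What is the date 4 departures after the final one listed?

Jan 5 2006

These are Thursdays at 28- or 35-day spacing (35, 28, 28, 35, 28, 28).
The pattern: 1st Thursday of the month.
1st Thursday of October 2005: Oct 6 2005.
November 2005 — 1st Thursday is Nov 3 2005.
1st Thursday of December 2005: Dec 1 2005.
1st Thursday of January 2006: Jan 5 2006.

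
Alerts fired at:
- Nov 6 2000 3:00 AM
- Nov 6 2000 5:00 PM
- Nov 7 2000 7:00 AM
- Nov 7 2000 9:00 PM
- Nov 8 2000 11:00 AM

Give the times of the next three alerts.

Nov 9 2000 1:00 AM, Nov 9 2000 3:00 PM, Nov 10 2000 5:00 AM

Gaps: 14, 14, 14, 14 hours — each event is 14 hours after the previous one.
Nov 8 2000 11:00 AM + 14 h = Nov 9 2000 1:00 AM.
Nov 9 2000 1:00 AM + 14 h = Nov 9 2000 3:00 PM.
Nov 9 2000 3:00 PM + 14 h = Nov 10 2000 5:00 AM.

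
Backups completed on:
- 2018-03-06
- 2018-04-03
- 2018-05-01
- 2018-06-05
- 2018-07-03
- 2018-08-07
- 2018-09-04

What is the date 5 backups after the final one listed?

Gaps: 28, 28, 35, 28, 35, 28 days — a mix of 28 and 35. Every date is a Tuesday.
Each is the 1st Tuesday of its month.
October 2018 — 1st Tuesday is 2018-10-02.
November 2018 — 1st Tuesday is 2018-11-06.
1st Tuesday of December 2018: 2018-12-04.
1st Tuesday of January 2019: 2019-01-01.
1st Tuesday of February 2019: 2019-02-05.

2019-02-05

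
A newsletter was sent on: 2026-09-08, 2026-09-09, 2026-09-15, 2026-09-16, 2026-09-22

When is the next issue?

Every event lands on a Tuesday or Wednesday (gaps cycle 1, 6, 1, 6).
So the schedule is: every Tuesday and Wednesday.
The following Wednesday is 2026-09-23.

2026-09-23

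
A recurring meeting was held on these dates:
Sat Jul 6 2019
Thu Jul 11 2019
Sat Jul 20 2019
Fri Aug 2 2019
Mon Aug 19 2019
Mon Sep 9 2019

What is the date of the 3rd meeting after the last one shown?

Thu Dec 5 2019

Gaps: 5, 9, 13, 17, 21 days — each gap is 4 larger than the previous one.
Next gap: 25 days. Mon Sep 9 2019 + 25 days = Fri Oct 4 2019.
Next gap: 29 days. Fri Oct 4 2019 + 29 days = Sat Nov 2 2019.
Next gap: 33 days. Sat Nov 2 2019 + 33 days = Thu Dec 5 2019.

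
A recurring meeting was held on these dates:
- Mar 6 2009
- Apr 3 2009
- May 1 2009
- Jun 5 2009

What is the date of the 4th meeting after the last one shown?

Oct 2 2009

All dates are Fridays, 28, 28, 35 days apart.
Specifically, the 1st Friday of each month.
1st Friday of July 2009: Jul 3 2009.
August 2009 — 1st Friday is Aug 7 2009.
September 2009 — 1st Friday is Sep 4 2009.
October 2009 — 1st Friday is Oct 2 2009.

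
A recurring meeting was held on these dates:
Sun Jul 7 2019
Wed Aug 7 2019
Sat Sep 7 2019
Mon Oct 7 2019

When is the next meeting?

The day-of-month is always 7 (31, 31, 30 days between events).
So this recurs on the 7th of each month.
November 2019: Thu Nov 7 2019.

Thu Nov 7 2019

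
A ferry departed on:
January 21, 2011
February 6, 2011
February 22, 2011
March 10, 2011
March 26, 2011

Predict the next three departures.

The spacing is 16, 16, 16, 16 days — always 16 days.
March 26, 2011 + 16 days = April 11, 2011.
April 11, 2011 + 16 days = April 27, 2011.
April 27, 2011 + 16 days = May 13, 2011.

April 11, 2011; April 27, 2011; May 13, 2011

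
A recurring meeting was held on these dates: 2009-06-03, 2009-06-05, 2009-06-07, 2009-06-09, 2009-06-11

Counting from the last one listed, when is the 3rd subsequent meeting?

The spacing is 2, 2, 2, 2 days — always 2 days.
2009-06-11 + 2 days = 2009-06-13.
2009-06-13 + 2 days = 2009-06-15.
2009-06-15 + 2 days = 2009-06-17.

2009-06-17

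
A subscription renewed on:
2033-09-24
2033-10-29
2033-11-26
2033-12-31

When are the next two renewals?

Every date is a Saturday; gaps 35, 28, 35 days.
Each is the last Saturday of its month (at least one falls on the 29th or later, ruling out '4th Saturday').
Last Saturday of January 2034: 2034-01-28.
February 2034 ends with Saturday 2034-02-25.

2034-01-28, 2034-02-25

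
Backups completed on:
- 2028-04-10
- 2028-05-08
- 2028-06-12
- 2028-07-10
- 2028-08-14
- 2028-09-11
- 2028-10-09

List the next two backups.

Gaps: 28, 35, 28, 35, 28, 28 days — a mix of 28 and 35. Every date is a Monday.
Each is the 2nd Monday of its month.
2nd Monday of November 2028: 2028-11-13.
December 2028 — 2nd Monday is 2028-12-11.

2028-11-13, 2028-12-11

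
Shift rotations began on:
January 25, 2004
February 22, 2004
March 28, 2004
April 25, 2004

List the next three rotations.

Gaps: 28, 35, 28 days — a mix of 28 and 35. Every date is a Sunday.
Each is the 4th Sunday of its month.
May 2004 — 4th Sunday is May 23, 2004.
June 2004 — 4th Sunday is June 27, 2004.
4th Sunday of July 2004: July 25, 2004.

May 23, 2004; June 27, 2004; July 25, 2004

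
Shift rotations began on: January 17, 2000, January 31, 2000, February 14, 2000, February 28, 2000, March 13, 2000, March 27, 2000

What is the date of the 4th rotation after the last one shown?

May 22, 2000

The spacing is 14, 14, 14, 14, 14 days — always 14 days.
March 27, 2000 + 14 days = April 10, 2000.
April 10, 2000 + 14 days = April 24, 2000.
April 24, 2000 + 14 days = May 8, 2000.
May 8, 2000 + 14 days = May 22, 2000.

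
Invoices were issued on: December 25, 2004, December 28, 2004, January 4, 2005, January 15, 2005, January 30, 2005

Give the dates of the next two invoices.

February 18, 2005; March 13, 2005

Intervals are 3, 7, 11, 15 days — an arithmetic progression with common difference 4.
Next gap: 19 days. January 30, 2005 + 19 days = February 18, 2005.
Next gap: 23 days. February 18, 2005 + 23 days = March 13, 2005.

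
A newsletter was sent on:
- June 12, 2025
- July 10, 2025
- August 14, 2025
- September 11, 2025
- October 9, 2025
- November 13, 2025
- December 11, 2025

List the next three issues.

Gaps: 28, 35, 28, 28, 35, 28 days — a mix of 28 and 35. Every date is a Thursday.
Each is the 2nd Thursday of its month.
January 2026 — 2nd Thursday is January 8, 2026.
February 2026 — 2nd Thursday is February 12, 2026.
2nd Thursday of March 2026: March 12, 2026.

January 8, 2026; February 12, 2026; March 12, 2026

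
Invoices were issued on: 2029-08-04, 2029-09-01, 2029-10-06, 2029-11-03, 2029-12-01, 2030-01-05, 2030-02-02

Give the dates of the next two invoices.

2030-03-02, 2030-04-06

All dates are Saturdays, 28, 35, 28, 28, 35, 28 days apart.
Specifically, the 1st Saturday of each month.
1st Saturday of March 2030: 2030-03-02.
1st Saturday of April 2030: 2030-04-06.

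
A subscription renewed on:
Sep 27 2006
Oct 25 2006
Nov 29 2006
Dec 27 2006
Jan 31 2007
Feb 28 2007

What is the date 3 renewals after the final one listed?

May 30 2007

These are Wednesdays with 28, 35, 28, 35, 28-day gaps.
Each is the final Wednesday of its month — Nov 29 2006 is past the 28th, so '4th Wednesday' doesn't fit.
Last Wednesday of March 2007: Mar 28 2007.
April 2007 ends with Wednesday Apr 25 2007.
Last Wednesday of May 2007: May 30 2007.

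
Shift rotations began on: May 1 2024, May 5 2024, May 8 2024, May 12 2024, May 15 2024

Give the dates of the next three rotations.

The gap pattern 4, 3, 4, 3 repeats every 2 events.
These are the Wednesdays and Sundays of each week.
The following Sunday is May 19 2024.
Next Wednesday: May 22 2024.
The following Sunday is May 26 2024.

May 19 2024, May 22 2024, May 26 2024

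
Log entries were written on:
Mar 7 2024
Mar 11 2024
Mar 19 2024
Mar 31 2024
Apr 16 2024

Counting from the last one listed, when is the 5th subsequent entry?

Sep 3 2024

The spacing grows by 4 each time: 4, 8, 12, 16 days.
Next gap: 20 days. Apr 16 2024 + 20 days = May 6 2024.
Next gap: 24 days. May 6 2024 + 24 days = May 30 2024.
Next gap: 28 days. May 30 2024 + 28 days = Jun 27 2024.
Next gap: 32 days. Jun 27 2024 + 32 days = Jul 29 2024.
Next gap: 36 days. Jul 29 2024 + 36 days = Sep 3 2024.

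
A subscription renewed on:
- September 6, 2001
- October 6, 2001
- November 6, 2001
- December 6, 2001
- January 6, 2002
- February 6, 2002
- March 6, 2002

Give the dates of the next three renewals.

April 6, 2002; May 6, 2002; June 6, 2002

Gaps: 30, 31, 30, 31, 31, 28 days — not constant. Every event is on the 6th of the month.
Pattern: the 6th of each month.
April 2002: April 6, 2002.
May 2002: May 6, 2002.
June 2002: June 6, 2002.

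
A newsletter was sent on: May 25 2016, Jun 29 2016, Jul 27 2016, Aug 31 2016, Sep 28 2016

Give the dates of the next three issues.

All Wednesdays; the gaps (35, 28, 35, 28) vary with month length.
This is the last Wednesday of each month.
Last Wednesday of October 2016: Oct 26 2016.
November 2016 ends with Wednesday Nov 30 2016.
Last Wednesday of December 2016: Dec 28 2016.

Oct 26 2016, Nov 30 2016, Dec 28 2016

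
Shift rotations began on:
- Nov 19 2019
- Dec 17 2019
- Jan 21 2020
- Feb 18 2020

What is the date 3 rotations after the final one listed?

All dates are Tuesdays, 28, 35, 28 days apart.
Specifically, the 3rd Tuesday of each month.
March 2020 — 3rd Tuesday is Mar 17 2020.
April 2020 — 3rd Tuesday is Apr 21 2020.
3rd Tuesday of May 2020: May 19 2020.

May 19 2020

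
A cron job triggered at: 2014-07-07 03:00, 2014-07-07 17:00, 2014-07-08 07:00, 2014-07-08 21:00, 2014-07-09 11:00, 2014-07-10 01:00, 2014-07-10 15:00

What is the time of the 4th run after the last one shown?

2014-07-12 23:00

Gaps: 14, 14, 14, 14, 14, 14 hours — each event is 14 hours after the previous one.
2014-07-10 15:00 + 14 h = 2014-07-11 05:00.
2014-07-11 05:00 + 14 h = 2014-07-11 19:00.
2014-07-11 19:00 + 14 h = 2014-07-12 09:00.
2014-07-12 09:00 + 14 h = 2014-07-12 23:00.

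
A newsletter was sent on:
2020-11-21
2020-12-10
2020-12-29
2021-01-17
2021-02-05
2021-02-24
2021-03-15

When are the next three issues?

2021-04-03, 2021-04-22, 2021-05-11

Gaps between consecutive events: 19, 19, 19, 19, 19, 19 days — a constant 19-day interval.
2021-03-15 + 19 days = 2021-04-03.
2021-04-03 + 19 days = 2021-04-22.
2021-04-22 + 19 days = 2021-05-11.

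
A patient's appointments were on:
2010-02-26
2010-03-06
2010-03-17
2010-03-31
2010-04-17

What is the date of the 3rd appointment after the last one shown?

Gaps: 8, 11, 14, 17 days — each gap is 3 larger than the previous one.
Next gap: 20 days. 2010-04-17 + 20 days = 2010-05-07.
Next gap: 23 days. 2010-05-07 + 23 days = 2010-05-30.
Next gap: 26 days. 2010-05-30 + 26 days = 2010-06-25.

2010-06-25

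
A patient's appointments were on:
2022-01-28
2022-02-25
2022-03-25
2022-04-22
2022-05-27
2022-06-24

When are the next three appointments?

Gaps: 28, 28, 28, 35, 28 days — a mix of 28 and 35. Every date is a Friday.
Each is the 4th Friday of its month.
July 2022 — 4th Friday is 2022-07-22.
4th Friday of August 2022: 2022-08-26.
4th Friday of September 2022: 2022-09-23.

2022-07-22, 2022-08-26, 2022-09-23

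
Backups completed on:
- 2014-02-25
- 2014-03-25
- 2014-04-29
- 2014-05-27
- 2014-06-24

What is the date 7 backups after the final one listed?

All Tuesdays; the gaps (28, 35, 28, 28) vary with month length.
This is the last Tuesday of each month.
Last Tuesday of July 2014: 2014-07-29.
Last Tuesday of August 2014: 2014-08-26.
Last Tuesday of September 2014: 2014-09-30.
Last Tuesday of October 2014: 2014-10-28.
Last Tuesday of November 2014: 2014-11-25.
December 2014 ends with Tuesday 2014-12-30.
Last Tuesday of January 2015: 2015-01-27.

2015-01-27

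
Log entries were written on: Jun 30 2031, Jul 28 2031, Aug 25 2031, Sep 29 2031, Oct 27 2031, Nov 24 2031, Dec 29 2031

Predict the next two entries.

Jan 26 2032, Feb 23 2032

These are Mondays with 28, 28, 35, 28, 28, 35-day gaps.
Each is the final Monday of its month — Jun 30 2031 is past the 28th, so '4th Monday' doesn't fit.
January 2032 ends with Monday Jan 26 2032.
Last Monday of February 2032: Feb 23 2032.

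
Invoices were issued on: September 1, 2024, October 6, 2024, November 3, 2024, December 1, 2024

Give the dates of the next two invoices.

January 5, 2025; February 2, 2025

These are Sundays at 28- or 35-day spacing (35, 28, 28).
The pattern: 1st Sunday of the month.
January 2025 — 1st Sunday is January 5, 2025.
1st Sunday of February 2025: February 2, 2025.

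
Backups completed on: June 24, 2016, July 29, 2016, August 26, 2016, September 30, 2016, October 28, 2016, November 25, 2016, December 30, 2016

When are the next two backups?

January 27, 2017; February 24, 2017

Every date is a Friday; gaps 35, 28, 35, 28, 28, 35 days.
Each is the last Friday of its month (at least one falls on the 29th or later, ruling out '4th Friday').
January 2017 ends with Friday January 27, 2017.
Last Friday of February 2017: February 24, 2017.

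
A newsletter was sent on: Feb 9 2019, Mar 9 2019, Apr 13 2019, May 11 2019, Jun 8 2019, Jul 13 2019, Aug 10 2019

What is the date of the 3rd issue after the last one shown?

All dates are Saturdays, 28, 35, 28, 28, 35, 28 days apart.
Specifically, the 2nd Saturday of each month.
September 2019 — 2nd Saturday is Sep 14 2019.
October 2019 — 2nd Saturday is Oct 12 2019.
November 2019 — 2nd Saturday is Nov 9 2019.

Nov 9 2019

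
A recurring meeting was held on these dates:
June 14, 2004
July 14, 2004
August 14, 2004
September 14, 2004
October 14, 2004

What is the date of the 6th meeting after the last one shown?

April 14, 2005

Gaps: 30, 31, 31, 30 days — not constant. Every event is on the 14th of the month.
Pattern: the 14th of each month.
November 2004: November 14, 2004.
December 2004: December 14, 2004.
January 2005: January 14, 2005.
February 2005: February 14, 2005.
March 2005: March 14, 2005.
Next: April 2005 → April 14, 2005.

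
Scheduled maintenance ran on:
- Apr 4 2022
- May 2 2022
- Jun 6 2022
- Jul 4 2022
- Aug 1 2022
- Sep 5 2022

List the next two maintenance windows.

Oct 3 2022, Nov 7 2022

Gaps: 28, 35, 28, 28, 35 days — a mix of 28 and 35. Every date is a Monday.
Each is the 1st Monday of its month.
October 2022 — 1st Monday is Oct 3 2022.
November 2022 — 1st Monday is Nov 7 2022.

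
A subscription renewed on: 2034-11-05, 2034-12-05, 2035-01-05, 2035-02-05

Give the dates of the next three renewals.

2035-03-05, 2035-04-05, 2035-05-05

Gaps: 30, 31, 31 days — not constant. Every event is on the 5th of the month.
Pattern: the 5th of each month.
March 2035: 2035-03-05.
Next: April 2035 → 2035-04-05.
May 2035: 2035-05-05.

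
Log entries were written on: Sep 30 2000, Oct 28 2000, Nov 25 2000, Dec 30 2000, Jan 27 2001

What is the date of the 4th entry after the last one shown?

May 26 2001

These are Saturdays with 28, 28, 35, 28-day gaps.
Each is the final Saturday of its month — Sep 30 2000 is past the 28th, so '4th Saturday' doesn't fit.
February 2001 ends with Saturday Feb 24 2001.
Last Saturday of March 2001: Mar 31 2001.
Last Saturday of April 2001: Apr 28 2001.
Last Saturday of May 2001: May 26 2001.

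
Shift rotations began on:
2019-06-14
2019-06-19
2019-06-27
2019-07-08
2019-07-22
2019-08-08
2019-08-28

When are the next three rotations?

2019-09-20, 2019-10-16, 2019-11-14

The spacing grows by 3 each time: 5, 8, 11, 14, 17, 20 days.
Next gap: 23 days. 2019-08-28 + 23 days = 2019-09-20.
Next gap: 26 days. 2019-09-20 + 26 days = 2019-10-16.
Next gap: 29 days. 2019-10-16 + 29 days = 2019-11-14.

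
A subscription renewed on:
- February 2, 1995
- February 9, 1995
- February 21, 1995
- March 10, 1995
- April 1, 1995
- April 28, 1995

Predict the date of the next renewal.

May 30, 1995

The spacing grows by 5 each time: 7, 12, 17, 22, 27 days.
Next gap: 32 days. April 28, 1995 + 32 days = May 30, 1995.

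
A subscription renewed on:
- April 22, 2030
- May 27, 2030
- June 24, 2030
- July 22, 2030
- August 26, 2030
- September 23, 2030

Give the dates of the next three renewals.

October 28, 2030; November 25, 2030; December 23, 2030

These are Mondays at 28- or 35-day spacing (35, 28, 28, 35, 28).
The pattern: 4th Monday of the month.
October 2030 — 4th Monday is October 28, 2030.
4th Monday of November 2030: November 25, 2030.
4th Monday of December 2030: December 23, 2030.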